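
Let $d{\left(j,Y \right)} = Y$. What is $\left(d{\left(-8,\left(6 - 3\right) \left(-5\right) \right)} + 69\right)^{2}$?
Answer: $2916$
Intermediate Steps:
$\left(d{\left(-8,\left(6 - 3\right) \left(-5\right) \right)} + 69\right)^{2} = \left(\left(6 - 3\right) \left(-5\right) + 69\right)^{2} = \left(3 \left(-5\right) + 69\right)^{2} = \left(-15 + 69\right)^{2} = 54^{2} = 2916$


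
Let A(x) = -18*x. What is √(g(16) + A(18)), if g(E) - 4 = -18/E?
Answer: I*√5138/4 ≈ 17.92*I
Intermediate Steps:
g(E) = 4 - 18/E
√(g(16) + A(18)) = √((4 - 18/16) - 18*18) = √((4 - 18*1/16) - 324) = √((4 - 9/8) - 324) = √(23/8 - 324) = √(-2569/8) = I*√5138/4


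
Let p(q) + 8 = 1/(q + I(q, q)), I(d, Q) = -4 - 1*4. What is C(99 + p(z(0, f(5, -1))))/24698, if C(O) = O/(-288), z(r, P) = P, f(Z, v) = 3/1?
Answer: -227/17782560 ≈ -1.2765e-5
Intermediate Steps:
I(d, Q) = -8 (I(d, Q) = -4 - 4 = -8)
f(Z, v) = 3 (f(Z, v) = 3*1 = 3)
p(q) = -8 + 1/(-8 + q) (p(q) = -8 + 1/(q - 8) = -8 + 1/(-8 + q))
C(O) = -O/288 (C(O) = O*(-1/288) = -O/288)
C(99 + p(z(0, f(5, -1))))/24698 = -(99 + (65 - 8*3)/(-8 + 3))/288/24698 = -(99 + (65 - 24)/(-5))/288*(1/24698) = -(99 - ⅕*41)/288*(1/24698) = -(99 - 41/5)/288*(1/24698) = -1/288*454/5*(1/24698) = -227/720*1/24698 = -227/17782560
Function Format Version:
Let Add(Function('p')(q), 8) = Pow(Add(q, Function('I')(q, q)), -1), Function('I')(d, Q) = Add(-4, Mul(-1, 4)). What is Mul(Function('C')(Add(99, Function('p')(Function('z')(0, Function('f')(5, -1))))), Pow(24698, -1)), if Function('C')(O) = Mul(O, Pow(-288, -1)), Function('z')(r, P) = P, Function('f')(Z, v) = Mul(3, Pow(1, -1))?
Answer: Rational(-227, 17782560) ≈ -1.2765e-5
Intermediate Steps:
Function('I')(d, Q) = -8 (Function('I')(d, Q) = Add(-4, -4) = -8)
Function('f')(Z, v) = 3 (Function('f')(Z, v) = Mul(3, 1) = 3)
Function('p')(q) = Add(-8, Pow(Add(-8, q), -1)) (Function('p')(q) = Add(-8, Pow(Add(q, -8), -1)) = Add(-8, Pow(Add(-8, q), -1)))
Function('C')(O) = Mul(Rational(-1, 288), O) (Function('C')(O) = Mul(O, Rational(-1, 288)) = Mul(Rational(-1, 288), O))
Mul(Function('C')(Add(99, Function('p')(Function('z')(0, Function('f')(5, -1))))), Pow(24698, -1)) = Mul(Mul(Rational(-1, 288), Add(99, Mul(Pow(Add(-8, 3), -1), Add(65, Mul(-8, 3))))), Pow(24698, -1)) = Mul(Mul(Rational(-1, 288), Add(99, Mul(Pow(-5, -1), Add(65, -24)))), Rational(1, 24698)) = Mul(Mul(Rational(-1, 288), Add(99, Mul(Rational(-1, 5), 41))), Rational(1, 24698)) = Mul(Mul(Rational(-1, 288), Add(99, Rational(-41, 5))), Rational(1, 24698)) = Mul(Mul(Rational(-1, 288), Rational(454, 5)), Rational(1, 24698)) = Mul(Rational(-227, 720), Rational(1, 24698)) = Rational(-227, 17782560)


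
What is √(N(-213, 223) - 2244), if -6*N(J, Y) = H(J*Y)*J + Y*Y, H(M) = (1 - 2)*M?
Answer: √15081141/3 ≈ 1294.5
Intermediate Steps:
H(M) = -M
N(J, Y) = -Y²/6 + Y*J²/6 (N(J, Y) = -((-J*Y)*J + Y*Y)/6 = -((-J*Y)*J + Y²)/6 = -(-Y*J² + Y²)/6 = -(Y² - Y*J²)/6 = -Y²/6 + Y*J²/6)
√(N(-213, 223) - 2244) = √((⅙)*223*((-213)² - 1*223) - 2244) = √((⅙)*223*(45369 - 223) - 2244) = √((⅙)*223*45146 - 2244) = √(5033779/3 - 2244) = √(5027047/3) = √15081141/3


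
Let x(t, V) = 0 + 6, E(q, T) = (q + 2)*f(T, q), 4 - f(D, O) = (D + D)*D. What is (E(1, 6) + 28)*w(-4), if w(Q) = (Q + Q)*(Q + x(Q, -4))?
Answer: 2816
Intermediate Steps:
f(D, O) = 4 - 2*D**2 (f(D, O) = 4 - (D + D)*D = 4 - 2*D*D = 4 - 2*D**2)
E(q, T) = (2 + q)*(4 - 2*T**2) (E(q, T) = (q + 2)*(4 - 2*T**2) = (2 + q)*(4 - 2*T**2))
x(t, V) = 6
w(Q) = 2*Q*(6 + Q) (w(Q) = (Q + Q)*(Q + 6) = (2*Q)*(6 + Q) = 2*Q*(6 + Q))
(E(1, 6) + 28)*w(-4) = (-2*(-2 + 6**2)*(2 + 1) + 28)*(2*(-4)*(6 - 4)) = (-2*(-2 + 36)*3 + 28)*(2*(-4)*2) = (-2*34*3 + 28)*(-16) = (-204 + 28)*(-16) = -176*(-16) = 2816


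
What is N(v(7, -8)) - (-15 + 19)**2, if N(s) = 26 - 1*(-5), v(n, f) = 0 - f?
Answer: 15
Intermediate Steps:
v(n, f) = -f
N(s) = 31 (N(s) = 26 + 5 = 31)
N(v(7, -8)) - (-15 + 19)**2 = 31 - (-15 + 19)**2 = 31 - 1*4**2 = 31 - 1*16 = 31 - 16 = 15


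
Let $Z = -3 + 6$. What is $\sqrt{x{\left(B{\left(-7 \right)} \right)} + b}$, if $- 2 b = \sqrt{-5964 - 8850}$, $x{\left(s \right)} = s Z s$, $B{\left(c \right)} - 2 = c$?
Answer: $\frac{\sqrt{300 - 6 i \sqrt{1646}}}{2} \approx 9.2624 - 3.2851 i$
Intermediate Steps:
$Z = 3$
$B{\left(c \right)} = 2 + c$
$x{\left(s \right)} = 3 s^{2}$ ($x{\left(s \right)} = s 3 s = 3 s s = 3 s^{2}$)
$b = - \frac{3 i \sqrt{1646}}{2}$ ($b = - \frac{\sqrt{-5964 - 8850}}{2} = - \frac{\sqrt{-14814}}{2} = - \frac{3 i \sqrt{1646}}{2} \approx - 60.856 i$)
$\sqrt{x{\left(B{\left(-7 \right)} \right)} + b} = \sqrt{3 \left(2 - 7\right)^{2} - \frac{3 i \sqrt{1646}}{2}} = \sqrt{3 \left(-5\right)^{2} - \frac{3 i \sqrt{1646}}{2}} = \sqrt{3 \cdot 25 - \frac{3 i \sqrt{1646}}{2}} = \sqrt{75 - \frac{3 i \sqrt{1646}}{2}}$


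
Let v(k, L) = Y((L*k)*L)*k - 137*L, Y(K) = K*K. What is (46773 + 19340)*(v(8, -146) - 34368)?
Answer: 15380420946273378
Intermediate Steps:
Y(K) = K**2
v(k, L) = -137*L + L**4*k**3 (v(k, L) = ((L*k)*L)**2*k - 137*L = (k*L**2)**2*k - 137*L = (L**4*k**2)*k - 137*L = L**4*k**3 - 137*L = -137*L + L**4*k**3)
(46773 + 19340)*(v(8, -146) - 34368) = (46773 + 19340)*(-146*(-137 + (-146)**3*8**3) - 34368) = 66113*(-146*(-137 - 3112136*512) - 34368) = 66113*(-146*(-137 - 1593413632) - 34368) = 66113*(-146*(-1593413769) - 34368) = 66113*(232638410274 - 34368) = 66113*232638375906 = 15380420946273378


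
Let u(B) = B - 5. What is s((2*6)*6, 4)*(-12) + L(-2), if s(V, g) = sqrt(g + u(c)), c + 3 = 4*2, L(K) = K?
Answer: -26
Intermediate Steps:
c = 5 (c = -3 + 4*2 = -3 + 8 = 5)
u(B) = -5 + B
s(V, g) = sqrt(g) (s(V, g) = sqrt(g + (-5 + 5)) = sqrt(g + 0) = sqrt(g))
s((2*6)*6, 4)*(-12) + L(-2) = sqrt(4)*(-12) - 2 = 2*(-12) - 2 = -24 - 2 = -26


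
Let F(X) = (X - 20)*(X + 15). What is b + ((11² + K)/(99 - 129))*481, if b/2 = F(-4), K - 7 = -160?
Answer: -224/15 ≈ -14.933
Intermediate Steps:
K = -153 (K = 7 - 160 = -153)
F(X) = (-20 + X)*(15 + X)
b = -528 (b = 2*(-300 + (-4)² - 5*(-4)) = 2*(-300 + 16 + 20) = 2*(-264) = -528)
b + ((11² + K)/(99 - 129))*481 = -528 + ((11² - 153)/(99 - 129))*481 = -528 + ((121 - 153)/(-30))*481 = -528 - 32*(-1/30)*481 = -528 + (16/15)*481 = -528 + 7696/15 = -224/15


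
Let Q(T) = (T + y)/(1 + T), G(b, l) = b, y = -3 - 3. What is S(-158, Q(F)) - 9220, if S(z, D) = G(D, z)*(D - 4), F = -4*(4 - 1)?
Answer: -1116088/121 ≈ -9223.9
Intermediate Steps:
y = -6
F = -12 (F = -4*3 = -12)
Q(T) = (-6 + T)/(1 + T) (Q(T) = (T - 6)/(1 + T) = (-6 + T)/(1 + T))
S(z, D) = D*(-4 + D) (S(z, D) = D*(D - 4) = D*(-4 + D))
S(-158, Q(F)) - 9220 = ((-6 - 12)/(1 - 12))*(-4 + (-6 - 12)/(1 - 12)) - 9220 = (-18/(-11))*(-4 - 18/(-11)) - 9220 = (-1/11*(-18))*(-4 - 1/11*(-18)) - 9220 = 18*(-4 + 18/11)/11 - 9220 = (18/11)*(-26/11) - 9220 = -468/121 - 9220 = -1116088/121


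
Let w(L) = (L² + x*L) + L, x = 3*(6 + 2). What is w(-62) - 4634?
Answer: -2340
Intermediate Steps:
x = 24 (x = 3*8 = 24)
w(L) = L² + 25*L (w(L) = (L² + 24*L) + L = L² + 25*L)
w(-62) - 4634 = -62*(25 - 62) - 4634 = -62*(-37) - 4634 = 2294 - 4634 = -2340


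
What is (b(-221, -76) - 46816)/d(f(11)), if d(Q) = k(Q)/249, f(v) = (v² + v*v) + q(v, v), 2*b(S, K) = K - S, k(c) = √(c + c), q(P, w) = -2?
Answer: -7759421*√30/80 ≈ -5.3125e+5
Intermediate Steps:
k(c) = √2*√c (k(c) = √(2*c) = √2*√c)
b(S, K) = K/2 - S/2 (b(S, K) = (K - S)/2 = K/2 - S/2)
f(v) = -2 + 2*v² (f(v) = (v² + v*v) - 2 = (v² + v²) - 2 = 2*v² - 2 = -2 + 2*v²)
d(Q) = √2*√Q/249 (d(Q) = (√2*√Q)/249 = (√2*√Q)*(1/249) = √2*√Q/249)
(b(-221, -76) - 46816)/d(f(11)) = (((½)*(-76) - ½*(-221)) - 46816)/((√2*√(-2 + 2*11²)/249)) = ((-38 + 221/2) - 46816)/((√2*√(-2 + 2*121)/249)) = (145/2 - 46816)/((√2*√(-2 + 242)/249)) = -93487*83*√30/40/2 = -7759421*√30/80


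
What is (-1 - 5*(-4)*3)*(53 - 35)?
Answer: 1062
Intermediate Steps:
(-1 - 5*(-4)*3)*(53 - 35) = (-1 + 20*3)*18 = (-1 + 60)*18 = 59*18 = 1062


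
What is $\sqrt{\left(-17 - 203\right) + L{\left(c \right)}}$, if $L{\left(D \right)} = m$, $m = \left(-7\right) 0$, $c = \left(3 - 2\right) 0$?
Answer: $2 i \sqrt{55} \approx 14.832 i$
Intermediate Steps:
$c = 0$ ($c = 1 \cdot 0 = 0$)
$m = 0$
$L{\left(D \right)} = 0$
$\sqrt{\left(-17 - 203\right) + L{\left(c \right)}} = \sqrt{\left(-17 - 203\right) + 0} = \sqrt{-220 + 0} = \sqrt{-220} = 2 i \sqrt{55}$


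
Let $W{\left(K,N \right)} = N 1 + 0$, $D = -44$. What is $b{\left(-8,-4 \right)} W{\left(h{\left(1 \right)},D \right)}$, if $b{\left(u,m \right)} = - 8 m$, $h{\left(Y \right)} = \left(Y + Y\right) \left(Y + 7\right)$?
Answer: $-1408$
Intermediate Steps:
$h{\left(Y \right)} = 2 Y \left(7 + Y\right)$
$W{\left(K,N \right)} = N$ ($W{\left(K,N \right)} = N + 0 = N$)
$b{\left(-8,-4 \right)} W{\left(h{\left(1 \right)},D \right)} = \left(-8\right) \left(-4\right) \left(-44\right) = 32 \left(-44\right) = -1408$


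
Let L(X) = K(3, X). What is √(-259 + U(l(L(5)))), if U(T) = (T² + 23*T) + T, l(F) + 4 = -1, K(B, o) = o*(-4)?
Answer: I*√354 ≈ 18.815*I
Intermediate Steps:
K(B, o) = -4*o
L(X) = -4*X
l(F) = -5 (l(F) = -4 - 1 = -5)
U(T) = T² + 24*T
√(-259 + U(l(L(5)))) = √(-259 - 5*(24 - 5)) = √(-259 - 5*19) = √(-259 - 95) = √(-354) = I*√354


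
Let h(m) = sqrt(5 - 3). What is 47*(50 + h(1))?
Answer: 2350 + 47*sqrt(2) ≈ 2416.5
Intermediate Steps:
h(m) = sqrt(2)
47*(50 + h(1)) = 47*(50 + sqrt(2)) = 2350 + 47*sqrt(2)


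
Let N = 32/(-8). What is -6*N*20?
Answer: 480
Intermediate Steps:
N = -4 (N = 32*(-1/8) = -4)
-6*N*20 = -6*(-4)*20 = 24*20 = 480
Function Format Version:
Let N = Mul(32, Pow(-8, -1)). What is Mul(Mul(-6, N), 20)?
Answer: 480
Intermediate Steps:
N = -4 (N = Mul(32, Rational(-1, 8)) = -4)
Mul(Mul(-6, N), 20) = Mul(Mul(-6, -4), 20) = Mul(24, 20) = 480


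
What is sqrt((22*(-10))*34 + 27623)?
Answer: sqrt(20143) ≈ 141.93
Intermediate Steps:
sqrt((22*(-10))*34 + 27623) = sqrt(-220*34 + 27623) = sqrt(-7480 + 27623) = sqrt(20143)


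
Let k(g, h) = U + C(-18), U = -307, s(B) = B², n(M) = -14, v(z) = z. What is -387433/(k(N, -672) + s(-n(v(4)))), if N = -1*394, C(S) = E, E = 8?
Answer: 387433/103 ≈ 3761.5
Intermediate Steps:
C(S) = 8
N = -394
k(g, h) = -299 (k(g, h) = -307 + 8 = -299)
-387433/(k(N, -672) + s(-n(v(4)))) = -387433/(-299 + (-1*(-14))²) = -387433/(-299 + 14²) = -387433/(-299 + 196) = -387433/(-103) = -387433*(-1/103) = 387433/103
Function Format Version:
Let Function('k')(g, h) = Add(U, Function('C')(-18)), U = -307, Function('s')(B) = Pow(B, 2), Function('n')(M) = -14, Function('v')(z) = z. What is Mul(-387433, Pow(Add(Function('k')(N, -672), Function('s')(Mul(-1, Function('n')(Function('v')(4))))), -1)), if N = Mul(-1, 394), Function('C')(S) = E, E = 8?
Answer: Rational(387433, 103) ≈ 3761.5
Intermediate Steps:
Function('C')(S) = 8
N = -394
Function('k')(g, h) = -299 (Function('k')(g, h) = Add(-307, 8) = -299)
Mul(-387433, Pow(Add(Function('k')(N, -672), Function('s')(Mul(-1, Function('n')(Function('v')(4))))), -1)) = Mul(-387433, Pow(Add(-299, Pow(Mul(-1, -14), 2)), -1)) = Mul(-387433, Pow(Add(-299, Pow(14, 2)), -1)) = Mul(-387433, Pow(Add(-299, 196), -1)) = Mul(-387433, Pow(-103, -1)) = Mul(-387433, Rational(-1, 103)) = Rational(387433, 103)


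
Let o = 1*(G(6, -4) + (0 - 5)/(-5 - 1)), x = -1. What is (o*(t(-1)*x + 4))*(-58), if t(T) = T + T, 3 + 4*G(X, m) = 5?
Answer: -464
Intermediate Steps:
G(X, m) = 1/2 (G(X, m) = -3/4 + (1/4)*5 = -3/4 + 5/4 = 1/2)
t(T) = 2*T
o = 4/3 (o = 1*(1/2 + (0 - 5)/(-5 - 1)) = 1*(1/2 - 5/(-6)) = 1*(1/2 - 5*(-1/6)) = 1*(1/2 + 5/6) = 1*(4/3) = 4/3 ≈ 1.3333)
(o*(t(-1)*x + 4))*(-58) = (4*((2*(-1))*(-1) + 4)/3)*(-58) = (4*(-2*(-1) + 4)/3)*(-58) = (4*(2 + 4)/3)*(-58) = ((4/3)*6)*(-58) = 8*(-58) = -464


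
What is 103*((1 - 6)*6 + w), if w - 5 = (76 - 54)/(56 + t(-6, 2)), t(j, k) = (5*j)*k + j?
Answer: -14008/5 ≈ -2801.6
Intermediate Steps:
t(j, k) = j + 5*j*k (t(j, k) = 5*j*k + j = j + 5*j*k)
w = 14/5 (w = 5 + (76 - 54)/(56 - 6*(1 + 5*2)) = 5 + 22/(56 - 6*(1 + 10)) = 5 + 22/(56 - 6*11) = 5 + 22/(56 - 66) = 5 + 22/(-10) = 5 + 22*(-1/10) = 5 - 11/5 = 14/5 ≈ 2.8000)
103*((1 - 6)*6 + w) = 103*((1 - 6)*6 + 14/5) = 103*(-5*6 + 14/5) = 103*(-30 + 14/5) = 103*(-136/5) = -14008/5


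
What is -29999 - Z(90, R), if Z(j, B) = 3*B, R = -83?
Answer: -29750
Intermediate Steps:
-29999 - Z(90, R) = -29999 - 3*(-83) = -29999 - 1*(-249) = -29999 + 249 = -29750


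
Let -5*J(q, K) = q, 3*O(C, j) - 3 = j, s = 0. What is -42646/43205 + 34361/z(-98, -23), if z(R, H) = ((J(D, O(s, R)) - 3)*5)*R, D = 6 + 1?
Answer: 1392622229/93149980 ≈ 14.950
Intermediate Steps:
O(C, j) = 1 + j/3
D = 7
J(q, K) = -q/5
z(R, H) = -22*R (z(R, H) = ((-1/5*7 - 3)*5)*R = ((-7/5 - 3)*5)*R = (-22/5*5)*R = -22*R)
-42646/43205 + 34361/z(-98, -23) = -42646/43205 + 34361/((-22*(-98))) = -42646*1/43205 + 34361/2156 = -42646/43205 + 34361*(1/2156) = -42646/43205 + 34361/2156 = 1392622229/93149980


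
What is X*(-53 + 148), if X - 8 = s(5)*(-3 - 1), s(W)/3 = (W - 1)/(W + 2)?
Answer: 760/7 ≈ 108.57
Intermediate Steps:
s(W) = 3*(-1 + W)/(2 + W) (s(W) = 3*((W - 1)/(W + 2)) = 3*((-1 + W)/(2 + W)) = 3*(-1 + W)/(2 + W))
X = 8/7 (X = 8 + (3*(-1 + 5)/(2 + 5))*(-3 - 1) = 8 + (3*4/7)*(-4) = 8 + (3*(⅐)*4)*(-4) = 8 + (12/7)*(-4) = 8 - 48/7 = 8/7 ≈ 1.1429)
X*(-53 + 148) = 8*(-53 + 148)/7 = (8/7)*95 = 760/7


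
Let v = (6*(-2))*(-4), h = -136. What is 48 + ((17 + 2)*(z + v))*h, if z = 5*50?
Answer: -769984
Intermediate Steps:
z = 250
v = 48 (v = -12*(-4) = 48)
48 + ((17 + 2)*(z + v))*h = 48 + ((17 + 2)*(250 + 48))*(-136) = 48 + (19*298)*(-136) = 48 + 5662*(-136) = 48 - 770032 = -769984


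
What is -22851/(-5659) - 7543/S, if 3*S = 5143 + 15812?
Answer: 116928398/39528115 ≈ 2.9581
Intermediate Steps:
S = 6985 (S = (5143 + 15812)/3 = (⅓)*20955 = 6985)
-22851/(-5659) - 7543/S = -22851/(-5659) - 7543/6985 = -22851*(-1/5659) - 7543*1/6985 = 22851/5659 - 7543/6985 = 116928398/39528115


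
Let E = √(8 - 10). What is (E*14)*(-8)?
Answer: -112*I*√2 ≈ -158.39*I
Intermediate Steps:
E = I*√2 (E = √(-2) = I*√2 ≈ 1.4142*I)
(E*14)*(-8) = ((I*√2)*14)*(-8) = (14*I*√2)*(-8) = -112*I*√2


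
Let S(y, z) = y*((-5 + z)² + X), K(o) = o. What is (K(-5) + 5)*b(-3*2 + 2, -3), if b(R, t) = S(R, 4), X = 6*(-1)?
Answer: 0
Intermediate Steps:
X = -6
S(y, z) = y*(-6 + (-5 + z)²) (S(y, z) = y*((-5 + z)² - 6) = y*(-6 + (-5 + z)²))
b(R, t) = -5*R (b(R, t) = R*(-6 + (-5 + 4)²) = R*(-6 + (-1)²) = R*(-6 + 1) = R*(-5) = -5*R)
(K(-5) + 5)*b(-3*2 + 2, -3) = (-5 + 5)*(-5*(-3*2 + 2)) = 0*(-5*(-6 + 2)) = 0*(-5*(-4)) = 0*20 = 0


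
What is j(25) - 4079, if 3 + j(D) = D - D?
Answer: -4082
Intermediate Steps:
j(D) = -3 (j(D) = -3 + (D - D) = -3 + 0 = -3)
j(25) - 4079 = -3 - 4079 = -4082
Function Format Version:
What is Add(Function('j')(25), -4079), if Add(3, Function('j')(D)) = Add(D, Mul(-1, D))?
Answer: -4082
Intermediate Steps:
Function('j')(D) = -3 (Function('j')(D) = Add(-3, Add(D, Mul(-1, D))) = Add(-3, 0) = -3)
Add(Function('j')(25), -4079) = Add(-3, -4079) = -4082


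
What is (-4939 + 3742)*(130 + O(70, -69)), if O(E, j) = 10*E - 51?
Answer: -932463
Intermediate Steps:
O(E, j) = -51 + 10*E
(-4939 + 3742)*(130 + O(70, -69)) = (-4939 + 3742)*(130 + (-51 + 10*70)) = -1197*(130 + (-51 + 700)) = -1197*(130 + 649) = -1197*779 = -932463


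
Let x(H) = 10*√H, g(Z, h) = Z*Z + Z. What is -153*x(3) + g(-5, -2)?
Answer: 20 - 1530*√3 ≈ -2630.0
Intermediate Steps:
g(Z, h) = Z + Z² (g(Z, h) = Z² + Z = Z + Z²)
-153*x(3) + g(-5, -2) = -1530*√3 - 5*(1 - 5) = -1530*√3 - 5*(-4) = -1530*√3 + 20 = 20 - 1530*√3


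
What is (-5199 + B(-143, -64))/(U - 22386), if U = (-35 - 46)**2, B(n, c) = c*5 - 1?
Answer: 368/1055 ≈ 0.34881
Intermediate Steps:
B(n, c) = -1 + 5*c (B(n, c) = 5*c - 1 = -1 + 5*c)
U = 6561 (U = (-81)**2 = 6561)
(-5199 + B(-143, -64))/(U - 22386) = (-5199 + (-1 + 5*(-64)))/(6561 - 22386) = (-5199 + (-1 - 320))/(-15825) = (-5199 - 321)*(-1/15825) = -5520*(-1/15825) = 368/1055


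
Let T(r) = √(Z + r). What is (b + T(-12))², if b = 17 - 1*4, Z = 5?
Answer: (13 + I*√7)² ≈ 162.0 + 68.79*I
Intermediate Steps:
T(r) = √(5 + r)
b = 13 (b = 17 - 4 = 13)
(b + T(-12))² = (13 + √(5 - 12))² = (13 + √(-7))² = (13 + I*√7)²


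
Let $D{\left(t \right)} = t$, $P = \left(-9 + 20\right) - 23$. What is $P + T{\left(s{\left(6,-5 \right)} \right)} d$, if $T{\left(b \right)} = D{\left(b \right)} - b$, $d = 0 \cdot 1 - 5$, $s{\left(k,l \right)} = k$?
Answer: $-12$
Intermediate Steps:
$P = -12$ ($P = 11 - 23 = -12$)
$d = -5$ ($d = 0 - 5 = -5$)
$T{\left(b \right)} = 0$ ($T{\left(b \right)} = b - b = 0$)
$P + T{\left(s{\left(6,-5 \right)} \right)} d = -12 + 0 \left(-5\right) = -12 + 0 = -12$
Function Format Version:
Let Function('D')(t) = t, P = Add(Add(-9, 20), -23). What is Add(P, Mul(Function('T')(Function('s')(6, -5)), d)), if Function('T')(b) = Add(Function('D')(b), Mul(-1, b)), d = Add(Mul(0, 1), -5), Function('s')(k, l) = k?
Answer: -12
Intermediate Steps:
P = -12 (P = Add(11, -23) = -12)
d = -5 (d = Add(0, -5) = -5)
Function('T')(b) = 0 (Function('T')(b) = Add(b, Mul(-1, b)) = 0)
Add(P, Mul(Function('T')(Function('s')(6, -5)), d)) = Add(-12, Mul(0, -5)) = Add(-12, 0) = -12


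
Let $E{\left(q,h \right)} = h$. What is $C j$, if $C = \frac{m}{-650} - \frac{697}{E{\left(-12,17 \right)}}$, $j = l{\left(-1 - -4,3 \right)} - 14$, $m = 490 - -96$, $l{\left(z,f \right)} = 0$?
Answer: $\frac{190652}{325} \approx 586.62$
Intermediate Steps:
$m = 586$ ($m = 490 + 96 = 586$)
$j = -14$ ($j = 0 - 14 = -14$)
$C = - \frac{13618}{325}$ ($C = \frac{586}{-650} - \frac{697}{17} = 586 \left(- \frac{1}{650}\right) - 41 = - \frac{293}{325} - 41 = - \frac{13618}{325} \approx -41.902$)
$C j = \left(- \frac{13618}{325}\right) \left(-14\right) = \frac{190652}{325}$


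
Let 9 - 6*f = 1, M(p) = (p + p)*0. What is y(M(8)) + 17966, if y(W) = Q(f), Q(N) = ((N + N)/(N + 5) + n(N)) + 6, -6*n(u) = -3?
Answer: 682971/38 ≈ 17973.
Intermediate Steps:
n(u) = 1/2 (n(u) = -1/6*(-3) = 1/2)
M(p) = 0 (M(p) = (2*p)*0 = 0)
f = 4/3 (f = 3/2 - 1/6*1 = 3/2 - 1/6 = 4/3 ≈ 1.3333)
Q(N) = 13/2 + 2*N/(5 + N) (Q(N) = ((N + N)/(N + 5) + 1/2) + 6 = ((2*N)/(5 + N) + 1/2) + 6 = (2*N/(5 + N) + 1/2) + 6 = (1/2 + 2*N/(5 + N)) + 6 = 13/2 + 2*N/(5 + N))
y(W) = 263/38 (y(W) = (65 + 17*(4/3))/(2*(5 + 4/3)) = (65 + 68/3)/(2*(19/3)) = (1/2)*(3/19)*(263/3) = 263/38)
y(M(8)) + 17966 = 263/38 + 17966 = 682971/38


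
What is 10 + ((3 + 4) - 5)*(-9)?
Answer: -8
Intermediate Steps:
10 + ((3 + 4) - 5)*(-9) = 10 + (7 - 5)*(-9) = 10 + 2*(-9) = 10 - 18 = -8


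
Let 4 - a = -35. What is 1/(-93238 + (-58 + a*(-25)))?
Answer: -1/94271 ≈ -1.0608e-5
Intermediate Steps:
a = 39 (a = 4 - 1*(-35) = 4 + 35 = 39)
1/(-93238 + (-58 + a*(-25))) = 1/(-93238 + (-58 + 39*(-25))) = 1/(-93238 + (-58 - 975)) = 1/(-93238 - 1033) = 1/(-94271) = -1/94271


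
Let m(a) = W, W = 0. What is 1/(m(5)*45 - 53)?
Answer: -1/53 ≈ -0.018868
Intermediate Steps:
m(a) = 0
1/(m(5)*45 - 53) = 1/(0*45 - 53) = 1/(0 - 53) = 1/(-53) = -1/53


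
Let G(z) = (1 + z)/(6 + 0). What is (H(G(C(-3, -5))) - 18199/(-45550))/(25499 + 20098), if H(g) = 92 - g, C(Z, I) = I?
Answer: 12717497/6230830050 ≈ 0.0020411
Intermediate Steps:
G(z) = ⅙ + z/6 (G(z) = (1 + z)/6 = (1 + z)*(⅙) = ⅙ + z/6)
(H(G(C(-3, -5))) - 18199/(-45550))/(25499 + 20098) = ((92 - (⅙ + (⅙)*(-5))) - 18199/(-45550))/(25499 + 20098) = ((92 - (⅙ - ⅚)) - 18199*(-1/45550))/45597 = ((92 - 1*(-⅔)) + 18199/45550)*(1/45597) = ((92 + ⅔) + 18199/45550)*(1/45597) = (278/3 + 18199/45550)*(1/45597) = (12717497/136650)*(1/45597) = 12717497/6230830050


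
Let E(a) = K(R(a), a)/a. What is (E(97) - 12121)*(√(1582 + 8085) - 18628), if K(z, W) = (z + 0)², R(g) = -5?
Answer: 21901163136/97 - 1175712*√9667/97 ≈ 2.2459e+8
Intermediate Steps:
K(z, W) = z²
E(a) = 25/a (E(a) = (-5)²/a = 25/a)
(E(97) - 12121)*(√(1582 + 8085) - 18628) = (25/97 - 12121)*(√(1582 + 8085) - 18628) = (25*(1/97) - 12121)*(√9667 - 18628) = (25/97 - 12121)*(-18628 + √9667) = -1175712*(-18628 + √9667)/97 = 21901163136/97 - 1175712*√9667/97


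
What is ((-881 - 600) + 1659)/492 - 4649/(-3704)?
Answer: 736655/455592 ≈ 1.6169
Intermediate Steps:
((-881 - 600) + 1659)/492 - 4649/(-3704) = (-1481 + 1659)*(1/492) - 4649*(-1/3704) = 178*(1/492) + 4649/3704 = 89/246 + 4649/3704 = 736655/455592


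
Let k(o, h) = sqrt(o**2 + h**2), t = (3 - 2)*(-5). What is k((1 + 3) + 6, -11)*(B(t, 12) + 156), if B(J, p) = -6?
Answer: 150*sqrt(221) ≈ 2229.9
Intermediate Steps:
t = -5 (t = 1*(-5) = -5)
k(o, h) = sqrt(h**2 + o**2)
k((1 + 3) + 6, -11)*(B(t, 12) + 156) = sqrt((-11)**2 + ((1 + 3) + 6)**2)*(-6 + 156) = sqrt(121 + (4 + 6)**2)*150 = sqrt(121 + 10**2)*150 = sqrt(121 + 100)*150 = sqrt(221)*150 = 150*sqrt(221)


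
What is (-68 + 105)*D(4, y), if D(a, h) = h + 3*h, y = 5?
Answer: 740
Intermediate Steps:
D(a, h) = 4*h
(-68 + 105)*D(4, y) = (-68 + 105)*(4*5) = 37*20 = 740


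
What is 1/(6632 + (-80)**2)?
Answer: 1/13032 ≈ 7.6734e-5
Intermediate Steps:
1/(6632 + (-80)**2) = 1/(6632 + 6400) = 1/13032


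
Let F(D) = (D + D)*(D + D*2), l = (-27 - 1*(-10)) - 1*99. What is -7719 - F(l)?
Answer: -88455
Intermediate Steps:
l = -116 (l = (-27 + 10) - 99 = -17 - 99 = -116)
F(D) = 6*D**2 (F(D) = (2*D)*(D + 2*D) = (2*D)*(3*D) = 6*D**2)
-7719 - F(l) = -7719 - 6*(-116)**2 = -7719 - 6*13456 = -7719 - 1*80736 = -7719 - 80736 = -88455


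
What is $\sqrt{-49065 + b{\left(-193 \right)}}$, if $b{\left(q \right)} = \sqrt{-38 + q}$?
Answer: $\sqrt{-49065 + i \sqrt{231}} \approx 0.0343 + 221.51 i$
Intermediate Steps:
$\sqrt{-49065 + b{\left(-193 \right)}} = \sqrt{-49065 + \sqrt{-38 - 193}} = \sqrt{-49065 + \sqrt{-231}} = \sqrt{-49065 + i \sqrt{231}}$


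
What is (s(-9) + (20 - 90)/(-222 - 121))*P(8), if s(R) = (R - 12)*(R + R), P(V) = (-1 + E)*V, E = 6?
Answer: 741280/49 ≈ 15128.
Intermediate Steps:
P(V) = 5*V (P(V) = (-1 + 6)*V = 5*V)
s(R) = 2*R*(-12 + R) (s(R) = (-12 + R)*(2*R) = 2*R*(-12 + R))
(s(-9) + (20 - 90)/(-222 - 121))*P(8) = (2*(-9)*(-12 - 9) + (20 - 90)/(-222 - 121))*(5*8) = (2*(-9)*(-21) - 70/(-343))*40 = (378 - 70*(-1/343))*40 = (378 + 10/49)*40 = (18532/49)*40 = 741280/49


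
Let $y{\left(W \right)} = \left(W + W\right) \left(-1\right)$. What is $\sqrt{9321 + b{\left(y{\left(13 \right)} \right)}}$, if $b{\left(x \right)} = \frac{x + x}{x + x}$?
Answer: $\sqrt{9322} \approx 96.551$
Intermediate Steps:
$y{\left(W \right)} = - 2 W$ ($y{\left(W \right)} = 2 W \left(-1\right) = - 2 W$)
$b{\left(x \right)} = 1$ ($b{\left(x \right)} = \frac{2 x}{2 x} = 2 x \frac{1}{2 x} = 1$)
$\sqrt{9321 + b{\left(y{\left(13 \right)} \right)}} = \sqrt{9321 + 1} = \sqrt{9322}$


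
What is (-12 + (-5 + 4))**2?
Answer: 169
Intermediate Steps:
(-12 + (-5 + 4))**2 = (-12 - 1)**2 = (-13)**2 = 169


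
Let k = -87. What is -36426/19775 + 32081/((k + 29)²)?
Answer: 511864711/66523100 ≈ 7.6945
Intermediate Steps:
-36426/19775 + 32081/((k + 29)²) = -36426/19775 + 32081/((-87 + 29)²) = -36426*1/19775 + 32081/((-58)²) = -36426/19775 + 32081/3364 = 511864711/66523100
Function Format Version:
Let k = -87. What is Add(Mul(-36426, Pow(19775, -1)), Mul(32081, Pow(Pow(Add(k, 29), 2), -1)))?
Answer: Rational(511864711, 66523100) ≈ 7.6945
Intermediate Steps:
Add(Mul(-36426, Pow(19775, -1)), Mul(32081, Pow(Pow(Add(k, 29), 2), -1))) = Add(Mul(-36426, Pow(19775, -1)), Mul(32081, Pow(Pow(Add(-87, 29), 2), -1))) = Add(Mul(-36426, Rational(1, 19775)), Mul(32081, Pow(Pow(-58, 2), -1))) = Add(Rational(-36426, 19775), Mul(32081, Pow(3364, -1))) = Add(Rational(-36426, 19775), Mul(32081, Rational(1, 3364))) = Add(Rational(-36426, 19775), Rational(32081, 3364)) = Rational(511864711, 66523100)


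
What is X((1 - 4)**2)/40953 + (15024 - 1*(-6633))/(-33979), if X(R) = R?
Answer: -26867070/42167939 ≈ -0.63714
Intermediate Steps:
X((1 - 4)**2)/40953 + (15024 - 1*(-6633))/(-33979) = (1 - 4)**2/40953 + (15024 - 1*(-6633))/(-33979) = (-3)**2*(1/40953) + (15024 + 6633)*(-1/33979) = 9*(1/40953) + 21657*(-1/33979) = 3/13651 - 21657/33979 = -26867070/42167939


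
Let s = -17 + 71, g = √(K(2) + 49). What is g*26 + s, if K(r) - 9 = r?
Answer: 54 + 52*√15 ≈ 255.40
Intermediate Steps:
K(r) = 9 + r
g = 2*√15 (g = √((9 + 2) + 49) = √(11 + 49) = √60 = 2*√15 ≈ 7.7460)
s = 54
g*26 + s = (2*√15)*26 + 54 = 52*√15 + 54 = 54 + 52*√15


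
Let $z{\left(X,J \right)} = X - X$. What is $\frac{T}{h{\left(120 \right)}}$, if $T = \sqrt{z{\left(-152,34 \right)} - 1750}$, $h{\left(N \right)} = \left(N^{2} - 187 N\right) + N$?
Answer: $- \frac{i \sqrt{70}}{1584} \approx - 0.0052819 i$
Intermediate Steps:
$z{\left(X,J \right)} = 0$
$h{\left(N \right)} = N^{2} - 186 N$
$T = 5 i \sqrt{70}$ ($T = \sqrt{0 - 1750} = \sqrt{-1750} = 5 i \sqrt{70} \approx 41.833 i$)
$\frac{T}{h{\left(120 \right)}} = \frac{5 i \sqrt{70}}{120 \left(-186 + 120\right)} = \frac{5 i \sqrt{70}}{120 \left(-66\right)} = \frac{5 i \sqrt{70}}{-7920} = 5 i \sqrt{70} \left(- \frac{1}{7920}\right) = - \frac{i \sqrt{70}}{1584}$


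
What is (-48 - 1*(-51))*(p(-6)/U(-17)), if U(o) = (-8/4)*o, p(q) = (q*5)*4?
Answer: -180/17 ≈ -10.588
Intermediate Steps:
p(q) = 20*q (p(q) = (5*q)*4 = 20*q)
U(o) = -2*o (U(o) = (-8*¼)*o = -2*o)
(-48 - 1*(-51))*(p(-6)/U(-17)) = (-48 - 1*(-51))*((20*(-6))/((-2*(-17)))) = (-48 + 51)*(-120/34) = 3*(-120*1/34) = 3*(-60/17) = -180/17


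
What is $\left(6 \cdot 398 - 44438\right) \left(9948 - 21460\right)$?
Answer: $484079600$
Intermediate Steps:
$\left(6 \cdot 398 - 44438\right) \left(9948 - 21460\right) = \left(2388 - 44438\right) \left(-11512\right) = \left(-42050\right) \left(-11512\right) = 484079600$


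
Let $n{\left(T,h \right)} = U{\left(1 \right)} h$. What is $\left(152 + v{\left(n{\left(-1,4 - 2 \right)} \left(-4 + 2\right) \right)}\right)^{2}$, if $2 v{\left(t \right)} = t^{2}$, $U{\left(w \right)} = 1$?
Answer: $25600$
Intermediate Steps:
$n{\left(T,h \right)} = h$ ($n{\left(T,h \right)} = 1 h = h$)
$v{\left(t \right)} = \frac{t^{2}}{2}$
$\left(152 + v{\left(n{\left(-1,4 - 2 \right)} \left(-4 + 2\right) \right)}\right)^{2} = \left(152 + \frac{\left(\left(4 - 2\right) \left(-4 + 2\right)\right)^{2}}{2}\right)^{2} = \left(152 + \frac{\left(\left(4 - 2\right) \left(-2\right)\right)^{2}}{2}\right)^{2} = \left(152 + \frac{\left(2 \left(-2\right)\right)^{2}}{2}\right)^{2} = \left(152 + \frac{\left(-4\right)^{2}}{2}\right)^{2} = \left(152 + \frac{1}{2} \cdot 16\right)^{2} = \left(152 + 8\right)^{2} = 160^{2} = 25600$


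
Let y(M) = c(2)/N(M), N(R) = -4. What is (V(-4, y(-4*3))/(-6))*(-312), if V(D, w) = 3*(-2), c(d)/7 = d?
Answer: -312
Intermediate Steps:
c(d) = 7*d
y(M) = -7/2 (y(M) = (7*2)/(-4) = 14*(-¼) = -7/2)
V(D, w) = -6
(V(-4, y(-4*3))/(-6))*(-312) = -6/(-6)*(-312) = -6*(-⅙)*(-312) = 1*(-312) = -312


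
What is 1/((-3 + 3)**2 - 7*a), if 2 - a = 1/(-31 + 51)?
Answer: -20/273 ≈ -0.073260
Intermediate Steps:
a = 39/20 (a = 2 - 1/(-31 + 51) = 2 - 1/20 = 39/20 ≈ 1.9500)
1/((-3 + 3)**2 - 7*a) = 1/((-3 + 3)**2 - 7*39/20) = 1/(0**2 - 273/20) = 1/(0 - 273/20) = 1/(-273/20) = -20/273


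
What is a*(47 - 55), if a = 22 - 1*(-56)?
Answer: -624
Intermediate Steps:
a = 78 (a = 22 + 56 = 78)
a*(47 - 55) = 78*(47 - 55) = 78*(-8) = -624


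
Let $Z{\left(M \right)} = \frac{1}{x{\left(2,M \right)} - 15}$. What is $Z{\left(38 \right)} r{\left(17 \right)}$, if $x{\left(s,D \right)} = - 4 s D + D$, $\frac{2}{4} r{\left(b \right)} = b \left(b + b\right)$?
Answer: $- \frac{1156}{281} \approx -4.1139$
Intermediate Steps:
$r{\left(b \right)} = 4 b^{2}$ ($r{\left(b \right)} = 2 b \left(b + b\right) = 2 b 2 b = 2 \cdot 2 b^{2} = 4 b^{2}$)
$x{\left(s,D \right)} = D - 4 D s$ ($x{\left(s,D \right)} = - 4 D s + D = D - 4 D s$)
$Z{\left(M \right)} = \frac{1}{-15 - 7 M}$ ($Z{\left(M \right)} = \frac{1}{M \left(1 - 8\right) - 15} = \frac{1}{M \left(-7\right) - 15} = \frac{1}{- 7 M - 15} = \frac{1}{-15 - 7 M}$)
$Z{\left(38 \right)} r{\left(17 \right)} = - \frac{1}{15 + 7 \cdot 38} \cdot 4 \cdot 17^{2} = - \frac{1}{15 + 266} \cdot 4 \cdot 289 = - \frac{1}{281} \cdot 1156 = \left(-1\right) \frac{1}{281} \cdot 1156 = \left(- \frac{1}{281}\right) 1156 = - \frac{1156}{281}$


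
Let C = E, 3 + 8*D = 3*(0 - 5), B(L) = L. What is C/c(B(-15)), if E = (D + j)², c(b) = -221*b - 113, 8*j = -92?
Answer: 3025/51232 ≈ 0.059045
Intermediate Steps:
j = -23/2 (j = (⅛)*(-92) = -23/2 ≈ -11.500)
c(b) = -113 - 221*b
D = -9/4 (D = -3/8 + (3*(0 - 5))/8 = -3/8 + (3*(-5))/8 = -3/8 + (⅛)*(-15) = -3/8 - 15/8 = -9/4 ≈ -2.2500)
E = 3025/16 (E = (-9/4 - 23/2)² = (-55/4)² = 3025/16 ≈ 189.06)
C = 3025/16 ≈ 189.06
C/c(B(-15)) = 3025/(16*(-113 - 221*(-15))) = 3025/(16*(-113 + 3315)) = (3025/16)/3202 = (3025/16)*(1/3202) = 3025/51232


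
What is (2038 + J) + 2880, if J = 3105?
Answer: 8023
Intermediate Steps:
(2038 + J) + 2880 = (2038 + 3105) + 2880 = 5143 + 2880 = 8023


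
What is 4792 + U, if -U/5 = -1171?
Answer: 10647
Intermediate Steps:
U = 5855 (U = -5*(-1171) = 5855)
4792 + U = 4792 + 5855 = 10647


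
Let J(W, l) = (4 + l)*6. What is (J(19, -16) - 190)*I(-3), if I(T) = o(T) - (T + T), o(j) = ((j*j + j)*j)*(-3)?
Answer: -15720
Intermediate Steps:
J(W, l) = 24 + 6*l
o(j) = -3*j*(j + j²) (o(j) = ((j² + j)*j)*(-3) = ((j + j²)*j)*(-3) = (j*(j + j²))*(-3) = -3*j*(j + j²))
I(T) = -2*T + 3*T²*(-1 - T) (I(T) = 3*T²*(-1 - T) - (T + T) = 3*T²*(-1 - T) - 2*T = -2*T + 3*T²*(-1 - T))
(J(19, -16) - 190)*I(-3) = ((24 + 6*(-16)) - 190)*(-3*(-2 + 3*(-3)*(-1 - 1*(-3)))) = ((24 - 96) - 190)*(-3*(-2 + 3*(-3)*(-1 + 3))) = (-72 - 190)*(-3*(-2 + 3*(-3)*2)) = -(-786)*(-2 - 18) = -(-786)*(-20) = -262*60 = -15720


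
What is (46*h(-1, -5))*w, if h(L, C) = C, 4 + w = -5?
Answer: 2070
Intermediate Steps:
w = -9 (w = -4 - 5 = -9)
(46*h(-1, -5))*w = (46*(-5))*(-9) = -230*(-9) = 2070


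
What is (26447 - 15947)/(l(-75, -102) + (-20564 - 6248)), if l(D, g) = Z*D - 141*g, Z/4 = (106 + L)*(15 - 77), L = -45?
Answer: 150/16031 ≈ 0.0093569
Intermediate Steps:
Z = -15128 (Z = 4*((106 - 45)*(15 - 77)) = 4*(61*(-62)) = 4*(-3782) = -15128)
l(D, g) = -15128*D - 141*g
(26447 - 15947)/(l(-75, -102) + (-20564 - 6248)) = (26447 - 15947)/((-15128*(-75) - 141*(-102)) + (-20564 - 6248)) = 10500/((1134600 + 14382) - 26812) = 10500/(1148982 - 26812) = 10500/1122170 = 10500*(1/1122170) = 150/16031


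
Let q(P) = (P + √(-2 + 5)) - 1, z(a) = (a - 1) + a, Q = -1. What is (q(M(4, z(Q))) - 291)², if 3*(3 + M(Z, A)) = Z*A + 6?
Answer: (297 - √3)² ≈ 87183.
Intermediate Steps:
z(a) = -1 + 2*a (z(a) = (-1 + a) + a = -1 + 2*a)
M(Z, A) = -1 + A*Z/3 (M(Z, A) = -3 + (Z*A + 6)/3 = -3 + (A*Z + 6)/3 = -3 + (6 + A*Z)/3 = -3 + (2 + A*Z/3) = -1 + A*Z/3)
q(P) = -1 + P + √3 (q(P) = (P + √3) - 1 = -1 + P + √3)
(q(M(4, z(Q))) - 291)² = ((-1 + (-1 + (⅓)*(-1 + 2*(-1))*4) + √3) - 291)² = ((-1 + (-1 + (⅓)*(-1 - 2)*4) + √3) - 291)² = ((-1 + (-1 + (⅓)*(-3)*4) + √3) - 291)² = ((-1 + (-1 - 4) + √3) - 291)² = ((-1 - 5 + √3) - 291)² = ((-6 + √3) - 291)² = (-297 + √3)²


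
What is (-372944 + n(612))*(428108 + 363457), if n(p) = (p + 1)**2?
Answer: 2236171125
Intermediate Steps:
n(p) = (1 + p)**2
(-372944 + n(612))*(428108 + 363457) = (-372944 + (1 + 612)**2)*(428108 + 363457) = (-372944 + 613**2)*791565 = (-372944 + 375769)*791565 = 2825*791565 = 2236171125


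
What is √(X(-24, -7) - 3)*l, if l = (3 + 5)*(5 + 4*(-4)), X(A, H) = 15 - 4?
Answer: -176*√2 ≈ -248.90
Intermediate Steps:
X(A, H) = 11
l = -88 (l = 8*(5 - 16) = 8*(-11) = -88)
√(X(-24, -7) - 3)*l = √(11 - 3)*(-88) = √8*(-88) = (2*√2)*(-88) = -176*√2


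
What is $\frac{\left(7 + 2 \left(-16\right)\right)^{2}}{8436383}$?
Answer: $\frac{625}{8436383} \approx 7.4084 \cdot 10^{-5}$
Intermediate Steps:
$\frac{\left(7 + 2 \left(-16\right)\right)^{2}}{8436383} = \left(7 - 32\right)^{2} \cdot \frac{1}{8436383} = \left(-25\right)^{2} \cdot \frac{1}{8436383} = 625 \cdot \frac{1}{8436383} = \frac{625}{8436383}$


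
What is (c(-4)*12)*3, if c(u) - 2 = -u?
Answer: 216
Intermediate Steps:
c(u) = 2 - u
(c(-4)*12)*3 = ((2 - 1*(-4))*12)*3 = ((2 + 4)*12)*3 = (6*12)*3 = 72*3 = 216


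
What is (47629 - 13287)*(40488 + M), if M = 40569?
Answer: 2783659494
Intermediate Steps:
(47629 - 13287)*(40488 + M) = (47629 - 13287)*(40488 + 40569) = 34342*81057 = 2783659494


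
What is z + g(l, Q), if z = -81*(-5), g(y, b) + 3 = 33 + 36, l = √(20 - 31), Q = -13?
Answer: 471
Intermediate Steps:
l = I*√11 (l = √(-11) = I*√11 ≈ 3.3166*I)
g(y, b) = 66 (g(y, b) = -3 + (33 + 36) = -3 + 69 = 66)
z = 405
z + g(l, Q) = 405 + 66 = 471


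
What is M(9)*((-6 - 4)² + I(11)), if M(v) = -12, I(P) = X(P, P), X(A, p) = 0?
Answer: -1200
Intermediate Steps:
I(P) = 0
M(9)*((-6 - 4)² + I(11)) = -12*((-6 - 4)² + 0) = -12*((-10)² + 0) = -12*(100 + 0) = -12*100 = -1200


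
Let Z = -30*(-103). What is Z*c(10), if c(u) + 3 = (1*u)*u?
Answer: 299730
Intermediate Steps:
Z = 3090
c(u) = -3 + u**2 (c(u) = -3 + (1*u)*u = -3 + u*u = -3 + u**2)
Z*c(10) = 3090*(-3 + 10**2) = 3090*(-3 + 100) = 3090*97 = 299730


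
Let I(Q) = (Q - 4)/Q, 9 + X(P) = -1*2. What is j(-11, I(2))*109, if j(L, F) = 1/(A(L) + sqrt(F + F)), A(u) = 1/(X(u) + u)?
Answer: -2398/969 - 52756*I*sqrt(2)/969 ≈ -2.4747 - 76.995*I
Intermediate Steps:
X(P) = -11 (X(P) = -9 - 1*2 = -9 - 2 = -11)
I(Q) = (-4 + Q)/Q
A(u) = 1/(-11 + u)
j(L, F) = 1/(1/(-11 + L) + sqrt(2)*sqrt(F)) (j(L, F) = 1/(1/(-11 + L) + sqrt(F + F)) = 1/(1/(-11 + L) + sqrt(2*F)) = 1/(1/(-11 + L) + sqrt(2)*sqrt(F)))
j(-11, I(2))*109 = ((-11 - 11)/(1 + sqrt(2)*sqrt((-4 + 2)/2)*(-11 - 11)))*109 = (-22/(1 + sqrt(2)*sqrt((1/2)*(-2))*(-22)))*109 = (-22/(1 + sqrt(2)*sqrt(-1)*(-22)))*109 = (-22/(1 + sqrt(2)*I*(-22)))*109 = (-22/(1 - 22*I*sqrt(2)))*109 = -22/(1 - 22*I*sqrt(2))*109 = -2398/(1 - 22*I*sqrt(2))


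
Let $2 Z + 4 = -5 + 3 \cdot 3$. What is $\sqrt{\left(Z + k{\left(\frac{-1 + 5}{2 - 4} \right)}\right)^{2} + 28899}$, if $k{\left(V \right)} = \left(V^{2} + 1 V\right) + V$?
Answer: $39 \sqrt{19} \approx 170.0$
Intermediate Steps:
$k{\left(V \right)} = V^{2} + 2 V$ ($k{\left(V \right)} = \left(V^{2} + V\right) + V = \left(V + V^{2}\right) + V = V^{2} + 2 V$)
$Z = 0$ ($Z = -2 + \frac{-5 + 3 \cdot 3}{2} = -2 + \frac{-5 + 9}{2} = -2 + \frac{1}{2} \cdot 4 = -2 + 2 = 0$)
$\sqrt{\left(Z + k{\left(\frac{-1 + 5}{2 - 4} \right)}\right)^{2} + 28899} = \sqrt{\left(0 + \frac{-1 + 5}{2 - 4} \left(2 + \frac{-1 + 5}{2 - 4}\right)\right)^{2} + 28899} = \sqrt{\left(0 + \frac{4}{-2} \left(2 + \frac{4}{-2}\right)\right)^{2} + 28899} = \sqrt{\left(0 + 4 \left(- \frac{1}{2}\right) \left(2 + 4 \left(- \frac{1}{2}\right)\right)\right)^{2} + 28899} = \sqrt{\left(0 - 2 \left(2 - 2\right)\right)^{2} + 28899} = \sqrt{\left(0 - 0\right)^{2} + 28899} = \sqrt{\left(0 + 0\right)^{2} + 28899} = \sqrt{0^{2} + 28899} = \sqrt{0 + 28899} = \sqrt{28899} = 39 \sqrt{19}$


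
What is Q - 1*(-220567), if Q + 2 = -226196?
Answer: -5631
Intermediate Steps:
Q = -226198 (Q = -2 - 226196 = -226198)
Q - 1*(-220567) = -226198 - 1*(-220567) = -226198 + 220567 = -5631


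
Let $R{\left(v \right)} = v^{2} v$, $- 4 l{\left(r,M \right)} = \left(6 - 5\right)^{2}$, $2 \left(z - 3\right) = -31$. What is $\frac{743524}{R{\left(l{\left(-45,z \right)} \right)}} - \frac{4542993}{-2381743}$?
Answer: $- \frac{1245456183805}{26173} \approx -4.7586 \cdot 10^{7}$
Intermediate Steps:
$z = - \frac{25}{2}$ ($z = 3 + \frac{1}{2} \left(-31\right) = 3 - \frac{31}{2} = - \frac{25}{2} \approx -12.5$)
$l{\left(r,M \right)} = - \frac{1}{4}$ ($l{\left(r,M \right)} = - \frac{\left(6 - 5\right)^{2}}{4} = - \frac{1^{2}}{4} = \left(- \frac{1}{4}\right) 1 = - \frac{1}{4}$)
$R{\left(v \right)} = v^{3}$
$\frac{743524}{R{\left(l{\left(-45,z \right)} \right)}} - \frac{4542993}{-2381743} = \frac{743524}{\left(- \frac{1}{4}\right)^{3}} - \frac{4542993}{-2381743} = \frac{743524}{- \frac{1}{64}} - - \frac{49923}{26173} = 743524 \left(-64\right) + \frac{49923}{26173} = -47585536 + \frac{49923}{26173} = - \frac{1245456183805}{26173}$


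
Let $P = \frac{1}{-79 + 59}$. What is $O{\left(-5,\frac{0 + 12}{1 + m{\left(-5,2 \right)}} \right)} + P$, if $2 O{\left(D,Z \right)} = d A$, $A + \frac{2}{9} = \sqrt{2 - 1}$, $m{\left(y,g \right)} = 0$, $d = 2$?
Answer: $\frac{131}{180} \approx 0.72778$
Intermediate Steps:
$A = \frac{7}{9}$ ($A = - \frac{2}{9} + \sqrt{2 - 1} = - \frac{2}{9} + \sqrt{1} = - \frac{2}{9} + 1 = \frac{7}{9} \approx 0.77778$)
$P = - \frac{1}{20}$ ($P = \frac{1}{-20} = - \frac{1}{20} \approx -0.05$)
$O{\left(D,Z \right)} = \frac{7}{9}$ ($O{\left(D,Z \right)} = \frac{2 \cdot \frac{7}{9}}{2} = \frac{1}{2} \cdot \frac{14}{9} = \frac{7}{9}$)
$O{\left(-5,\frac{0 + 12}{1 + m{\left(-5,2 \right)}} \right)} + P = \frac{7}{9} - \frac{1}{20} = \frac{131}{180}$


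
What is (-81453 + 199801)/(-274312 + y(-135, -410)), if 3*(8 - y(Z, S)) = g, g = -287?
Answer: -355044/822625 ≈ -0.43160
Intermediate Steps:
y(Z, S) = 311/3 (y(Z, S) = 8 - 1/3*(-287) = 8 + 287/3 = 311/3)
(-81453 + 199801)/(-274312 + y(-135, -410)) = (-81453 + 199801)/(-274312 + 311/3) = 118348/(-822625/3) = 118348*(-3/822625) = -355044/822625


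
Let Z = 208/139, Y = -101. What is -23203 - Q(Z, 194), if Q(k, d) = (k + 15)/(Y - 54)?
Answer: -499906342/21545 ≈ -23203.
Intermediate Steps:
Z = 208/139 (Z = 208*(1/139) = 208/139 ≈ 1.4964)
Q(k, d) = -3/31 - k/155 (Q(k, d) = (k + 15)/(-101 - 54) = (15 + k)/(-155) = (15 + k)*(-1/155) = -3/31 - k/155)
-23203 - Q(Z, 194) = -23203 - (-3/31 - 1/155*208/139) = -23203 - (-3/31 - 208/21545) = -23203 - 1*(-2293/21545) = -23203 + 2293/21545 = -499906342/21545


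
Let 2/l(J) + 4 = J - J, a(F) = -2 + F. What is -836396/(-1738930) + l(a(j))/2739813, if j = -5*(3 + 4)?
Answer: 2291567764483/4764343020090 ≈ 0.48098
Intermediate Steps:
j = -35 (j = -5*7 = -35)
l(J) = -1/2 (l(J) = 2/(-4 + (J - J)) = 2/(-4 + 0) = 2/(-4) = 2*(-1/4) = -1/2)
-836396/(-1738930) + l(a(j))/2739813 = -836396/(-1738930) - 1/2/2739813 = -836396*(-1/1738930) - 1/2*1/2739813 = 418198/869465 - 1/5479626 = 2291567764483/4764343020090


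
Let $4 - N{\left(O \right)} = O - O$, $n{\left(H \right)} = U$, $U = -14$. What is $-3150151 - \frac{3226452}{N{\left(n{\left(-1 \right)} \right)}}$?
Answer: $-3956764$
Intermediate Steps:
$n{\left(H \right)} = -14$
$N{\left(O \right)} = 4$ ($N{\left(O \right)} = 4 - \left(O - O\right) = 4 - 0 = 4 + 0 = 4$)
$-3150151 - \frac{3226452}{N{\left(n{\left(-1 \right)} \right)}} = -3150151 - \frac{3226452}{4} = -3150151 - 806613 = -3956764$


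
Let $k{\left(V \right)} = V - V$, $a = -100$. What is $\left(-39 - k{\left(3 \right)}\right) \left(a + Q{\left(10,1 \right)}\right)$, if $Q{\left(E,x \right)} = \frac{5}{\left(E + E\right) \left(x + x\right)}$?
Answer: $\frac{31161}{8} \approx 3895.1$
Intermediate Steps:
$k{\left(V \right)} = 0$
$Q{\left(E,x \right)} = \frac{5}{4 E x}$ ($Q{\left(E,x \right)} = \frac{5}{2 E 2 x} = \frac{5}{4 E x}$)
$\left(-39 - k{\left(3 \right)}\right) \left(a + Q{\left(10,1 \right)}\right) = \left(-39 - 0\right) \left(-100 + \frac{5}{4 \cdot 10 \cdot 1}\right) = \left(-39 + 0\right) \left(-100 + \frac{5}{4} \cdot \frac{1}{10} \cdot 1\right) = - 39 \left(-100 + \frac{1}{8}\right) = \left(-39\right) \left(- \frac{799}{8}\right) = \frac{31161}{8}$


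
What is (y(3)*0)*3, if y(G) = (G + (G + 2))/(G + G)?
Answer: 0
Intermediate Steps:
y(G) = (2 + 2*G)/(2*G) (y(G) = (G + (2 + G))/((2*G)) = (2 + 2*G)*(1/(2*G)) = (2 + 2*G)/(2*G))
(y(3)*0)*3 = (((1 + 3)/3)*0)*3 = (((1/3)*4)*0)*3 = ((4/3)*0)*3 = 0*3 = 0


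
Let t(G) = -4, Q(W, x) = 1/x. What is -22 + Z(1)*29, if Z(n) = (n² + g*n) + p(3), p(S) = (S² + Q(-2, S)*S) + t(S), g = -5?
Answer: 36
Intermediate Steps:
p(S) = -3 + S² (p(S) = (S² + S/S) - 4 = (S² + 1) - 4 = (1 + S²) - 4 = -3 + S²)
Z(n) = 6 + n² - 5*n (Z(n) = (n² - 5*n) + (-3 + 3²) = (n² - 5*n) + (-3 + 9) = (n² - 5*n) + 6 = 6 + n² - 5*n)
-22 + Z(1)*29 = -22 + (6 + 1² - 5*1)*29 = -22 + (6 + 1 - 5)*29 = -22 + 2*29 = -22 + 58 = 36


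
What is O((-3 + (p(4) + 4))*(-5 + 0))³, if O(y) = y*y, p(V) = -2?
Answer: 15625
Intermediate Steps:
O(y) = y²
O((-3 + (p(4) + 4))*(-5 + 0))³ = (((-3 + (-2 + 4))*(-5 + 0))²)³ = (((-3 + 2)*(-5))²)³ = ((-1*(-5))²)³ = (5²)³ = 25³ = 15625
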